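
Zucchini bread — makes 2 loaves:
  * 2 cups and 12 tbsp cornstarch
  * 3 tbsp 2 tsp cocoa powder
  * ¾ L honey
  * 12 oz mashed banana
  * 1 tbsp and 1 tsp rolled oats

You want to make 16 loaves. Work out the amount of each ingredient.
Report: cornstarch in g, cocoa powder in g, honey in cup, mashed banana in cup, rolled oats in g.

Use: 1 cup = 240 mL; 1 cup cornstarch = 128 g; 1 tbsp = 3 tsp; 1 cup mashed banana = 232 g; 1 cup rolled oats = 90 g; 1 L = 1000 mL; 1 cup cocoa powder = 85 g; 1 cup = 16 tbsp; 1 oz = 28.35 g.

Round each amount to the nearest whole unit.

cornstarch: 2816 g; cocoa powder: 156 g; honey: 25 cup; mashed banana: 12 cup; rolled oats: 60 g

Scaling factor: 16/2 = 8.
cornstarch: (2 cup + 12 tbsp = 2.75 cup) × 8 × 128 g/cup = 2816 g
cocoa powder: (3 tbsp + 2 tsp = 11/3 tbsp) × 8 ÷ 16 tbsp/cup × 85 g/cup ≈ 156 g
honey: 0.75 L × 8 × 1000 mL/L ÷ 240 mL/cup = 25 cup
mashed banana: 12 oz × 8 × 28.35 g/oz ÷ 232 g/cup ≈ 12 cup
rolled oats: (1 tbsp + 1 tsp = 4/3 tbsp) × 8 ÷ 16 tbsp/cup × 90 g/cup = 60 g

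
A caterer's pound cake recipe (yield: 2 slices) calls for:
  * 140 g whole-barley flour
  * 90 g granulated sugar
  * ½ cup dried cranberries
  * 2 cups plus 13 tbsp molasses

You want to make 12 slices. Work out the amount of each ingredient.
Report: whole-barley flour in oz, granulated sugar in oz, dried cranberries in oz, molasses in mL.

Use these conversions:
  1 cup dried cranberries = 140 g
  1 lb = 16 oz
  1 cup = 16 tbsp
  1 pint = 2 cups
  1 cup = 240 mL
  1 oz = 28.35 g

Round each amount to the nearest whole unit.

Scaling factor: 12/2 = 6.
whole-barley flour: 140 g × 6 ÷ 28.35 g/oz ≈ 30 oz
granulated sugar: 90 g × 6 ÷ 28.35 g/oz ≈ 19 oz
dried cranberries: 0.5 cup × 6 × 140 g/cup ÷ 28.35 g/oz ≈ 15 oz
molasses: (2 cup + 13 tbsp = 2.8125 cup) × 6 × 240 mL/cup = 4050 mL

whole-barley flour: 30 oz; granulated sugar: 19 oz; dried cranberries: 15 oz; molasses: 4050 mL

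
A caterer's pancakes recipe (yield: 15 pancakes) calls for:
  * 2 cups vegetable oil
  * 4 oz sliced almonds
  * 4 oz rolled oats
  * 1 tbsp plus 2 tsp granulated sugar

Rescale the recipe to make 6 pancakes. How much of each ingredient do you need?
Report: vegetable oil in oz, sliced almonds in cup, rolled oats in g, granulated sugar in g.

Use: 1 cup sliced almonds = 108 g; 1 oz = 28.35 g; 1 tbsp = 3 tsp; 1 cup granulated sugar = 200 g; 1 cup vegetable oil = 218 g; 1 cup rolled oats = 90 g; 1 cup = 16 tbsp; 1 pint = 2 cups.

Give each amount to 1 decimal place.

Scaling factor: 6/15 = 2/5 = 0.4.
vegetable oil: 2 cup × 2/5 × 218 g/cup ÷ 28.35 g/oz ≈ 6.2 oz
sliced almonds: 4 oz × 2/5 × 28.35 g/oz ÷ 108 g/cup ≈ 0.4 cup
rolled oats: 4 oz × 2/5 × 28.35 g/oz ≈ 45.4 g
granulated sugar: (1 tbsp + 2 tsp = 5/3 tbsp) × 2/5 ÷ 16 tbsp/cup × 200 g/cup ≈ 8.3 g

vegetable oil: 6.2 oz; sliced almonds: 0.4 cup; rolled oats: 45.4 g; granulated sugar: 8.3 g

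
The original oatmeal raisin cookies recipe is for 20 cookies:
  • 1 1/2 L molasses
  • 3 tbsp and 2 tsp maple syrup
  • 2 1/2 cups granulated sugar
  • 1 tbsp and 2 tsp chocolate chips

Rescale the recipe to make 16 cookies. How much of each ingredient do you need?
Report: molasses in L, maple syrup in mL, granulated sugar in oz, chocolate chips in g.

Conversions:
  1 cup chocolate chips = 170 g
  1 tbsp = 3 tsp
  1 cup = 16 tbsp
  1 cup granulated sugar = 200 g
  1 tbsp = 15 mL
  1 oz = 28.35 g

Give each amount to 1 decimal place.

Scaling factor: 16/20 = 4/5 = 0.8.
molasses: 1.5 L × 4/5 = 1.2 L
maple syrup: (3 tbsp + 2 tsp = 11/3 tbsp) × 4/5 × 15 mL/tbsp = 44.0 mL
granulated sugar: 2.5 cup × 4/5 × 200 g/cup ÷ 28.35 g/oz ≈ 14.1 oz
chocolate chips: (1 tbsp + 2 tsp = 5/3 tbsp) × 4/5 ÷ 16 tbsp/cup × 170 g/cup ≈ 14.2 g

molasses: 1.2 L; maple syrup: 44.0 mL; granulated sugar: 14.1 oz; chocolate chips: 14.2 g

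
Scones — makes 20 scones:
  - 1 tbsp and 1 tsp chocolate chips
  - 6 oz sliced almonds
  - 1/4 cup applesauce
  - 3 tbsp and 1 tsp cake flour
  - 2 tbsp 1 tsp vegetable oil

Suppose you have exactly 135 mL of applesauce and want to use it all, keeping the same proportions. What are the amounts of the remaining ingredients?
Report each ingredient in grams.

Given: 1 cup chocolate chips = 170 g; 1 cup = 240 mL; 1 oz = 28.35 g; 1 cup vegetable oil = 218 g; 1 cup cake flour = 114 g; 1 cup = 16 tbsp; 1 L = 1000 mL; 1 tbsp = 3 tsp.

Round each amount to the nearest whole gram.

chocolate chips: 32 g; sliced almonds: 383 g; cake flour: 53 g; vegetable oil: 72 g

The original recipe has 60 mL of applesauce, so the scaling factor is 135 ÷ 60 = 9/4 = 2.25.
chocolate chips: (1 tbsp + 1 tsp = 4/3 tbsp) × 9/4 ÷ 16 tbsp/cup × 170 g/cup ≈ 32 g
sliced almonds: 6 oz × 9/4 × 28.35 g/oz ≈ 383 g
cake flour: (3 tbsp + 1 tsp = 10/3 tbsp) × 9/4 ÷ 16 tbsp/cup × 114 g/cup ≈ 53 g
vegetable oil: (2 tbsp + 1 tsp = 7/3 tbsp) × 9/4 ÷ 16 tbsp/cup × 218 g/cup ≈ 72 g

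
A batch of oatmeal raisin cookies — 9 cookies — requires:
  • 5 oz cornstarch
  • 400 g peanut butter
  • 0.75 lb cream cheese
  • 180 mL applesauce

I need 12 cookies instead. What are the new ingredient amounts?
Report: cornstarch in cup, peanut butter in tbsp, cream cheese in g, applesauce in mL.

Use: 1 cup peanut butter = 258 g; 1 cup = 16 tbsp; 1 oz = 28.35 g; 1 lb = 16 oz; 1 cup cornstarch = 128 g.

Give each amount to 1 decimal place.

cornstarch: 1.5 cup; peanut butter: 33.1 tbsp; cream cheese: 453.6 g; applesauce: 240.0 mL

Scaling factor: 12/9 = 4/3.
cornstarch: 5 oz × 4/3 × 28.35 g/oz ÷ 128 g/cup ≈ 1.5 cup
peanut butter: 400 g × 4/3 ÷ 258 g/cup × 16 tbsp/cup ≈ 33.1 tbsp
cream cheese: 0.75 lb × 4/3 × 16 oz/lb × 28.35 g/oz = 453.6 g
applesauce: 180 mL × 4/3 = 240.0 mL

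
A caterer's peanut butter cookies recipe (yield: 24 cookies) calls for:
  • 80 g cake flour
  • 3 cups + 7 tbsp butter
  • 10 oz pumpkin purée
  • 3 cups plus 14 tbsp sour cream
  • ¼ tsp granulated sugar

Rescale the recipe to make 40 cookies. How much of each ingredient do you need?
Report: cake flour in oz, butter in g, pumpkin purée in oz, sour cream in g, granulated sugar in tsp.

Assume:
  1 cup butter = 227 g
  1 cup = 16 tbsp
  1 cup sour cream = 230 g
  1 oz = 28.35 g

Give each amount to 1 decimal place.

Scaling factor: 40/24 = 5/3.
cake flour: 80 g × 5/3 ÷ 28.35 g/oz ≈ 4.7 oz
butter: (3 cup + 7 tbsp = 3.4375 cup) × 5/3 × 227 g/cup ≈ 1300.5 g
pumpkin purée: 10 oz × 5/3 ≈ 16.7 oz
sour cream: (3 cup + 14 tbsp = 3.875 cup) × 5/3 × 230 g/cup ≈ 1485.4 g
granulated sugar: 0.25 tsp × 5/3 ≈ 0.4 tsp

cake flour: 4.7 oz; butter: 1300.5 g; pumpkin purée: 16.7 oz; sour cream: 1485.4 g; granulated sugar: 0.4 tsp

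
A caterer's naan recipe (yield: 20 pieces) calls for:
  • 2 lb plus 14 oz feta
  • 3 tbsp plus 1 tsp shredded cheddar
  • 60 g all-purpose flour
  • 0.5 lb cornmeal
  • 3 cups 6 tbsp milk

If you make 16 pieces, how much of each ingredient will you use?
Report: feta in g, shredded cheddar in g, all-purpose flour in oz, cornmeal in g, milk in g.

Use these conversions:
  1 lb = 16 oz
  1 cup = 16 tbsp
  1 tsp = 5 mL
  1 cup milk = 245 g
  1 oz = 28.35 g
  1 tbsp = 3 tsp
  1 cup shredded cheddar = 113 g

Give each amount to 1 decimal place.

Scaling factor: 16/20 = 4/5 = 0.8.
feta: (2 lb + 14 oz = 2.875 lb) × 4/5 × 16 oz/lb × 28.35 g/oz ≈ 1043.3 g
shredded cheddar: (3 tbsp + 1 tsp = 10/3 tbsp) × 4/5 ÷ 16 tbsp/cup × 113 g/cup ≈ 18.8 g
all-purpose flour: 60 g × 4/5 ÷ 28.35 g/oz ≈ 1.7 oz
cornmeal: 0.5 lb × 4/5 × 16 oz/lb × 28.35 g/oz ≈ 181.4 g
milk: (3 cup + 6 tbsp = 3.375 cup) × 4/5 × 245 g/cup = 661.5 g

feta: 1043.3 g; shredded cheddar: 18.8 g; all-purpose flour: 1.7 oz; cornmeal: 181.4 g; milk: 661.5 g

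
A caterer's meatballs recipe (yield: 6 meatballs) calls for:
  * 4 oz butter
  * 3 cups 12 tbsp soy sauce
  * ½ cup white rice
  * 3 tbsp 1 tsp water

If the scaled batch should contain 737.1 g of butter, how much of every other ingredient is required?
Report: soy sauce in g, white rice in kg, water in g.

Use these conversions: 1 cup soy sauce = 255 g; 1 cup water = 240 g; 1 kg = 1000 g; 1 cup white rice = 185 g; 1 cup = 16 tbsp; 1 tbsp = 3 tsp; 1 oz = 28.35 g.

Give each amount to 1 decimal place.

soy sauce: 6215.6 g; white rice: 0.6 kg; water: 325.0 g

The original recipe has 113.4 g of butter, so the scaling factor is 737.1 ÷ 113.4 = 13/2 = 6.5.
soy sauce: (3 cup + 12 tbsp = 3.75 cup) × 13/2 × 255 g/cup ≈ 6215.6 g
white rice: 0.5 cup × 13/2 × 185 g/cup ÷ 1000 g/kg ≈ 0.6 kg
water: (3 tbsp + 1 tsp = 10/3 tbsp) × 13/2 ÷ 16 tbsp/cup × 240 g/cup = 325.0 g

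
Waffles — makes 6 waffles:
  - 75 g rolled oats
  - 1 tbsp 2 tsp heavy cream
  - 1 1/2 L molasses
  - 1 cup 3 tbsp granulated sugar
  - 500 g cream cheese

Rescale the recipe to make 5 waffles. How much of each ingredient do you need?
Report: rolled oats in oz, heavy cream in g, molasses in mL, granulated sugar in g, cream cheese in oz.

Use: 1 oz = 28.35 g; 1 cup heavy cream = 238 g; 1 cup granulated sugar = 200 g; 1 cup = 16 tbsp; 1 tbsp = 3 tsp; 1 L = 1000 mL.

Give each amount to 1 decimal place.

Scaling factor: 5/6.
rolled oats: 75 g × 5/6 ÷ 28.35 g/oz ≈ 2.2 oz
heavy cream: (1 tbsp + 2 tsp = 5/3 tbsp) × 5/6 ÷ 16 tbsp/cup × 238 g/cup ≈ 20.7 g
molasses: 1.5 L × 5/6 × 1000 mL/L = 1250.0 mL
granulated sugar: (1 cup + 3 tbsp = 1.1875 cup) × 5/6 × 200 g/cup ≈ 197.9 g
cream cheese: 500 g × 5/6 ÷ 28.35 g/oz ≈ 14.7 oz

rolled oats: 2.2 oz; heavy cream: 20.7 g; molasses: 1250.0 mL; granulated sugar: 197.9 g; cream cheese: 14.7 oz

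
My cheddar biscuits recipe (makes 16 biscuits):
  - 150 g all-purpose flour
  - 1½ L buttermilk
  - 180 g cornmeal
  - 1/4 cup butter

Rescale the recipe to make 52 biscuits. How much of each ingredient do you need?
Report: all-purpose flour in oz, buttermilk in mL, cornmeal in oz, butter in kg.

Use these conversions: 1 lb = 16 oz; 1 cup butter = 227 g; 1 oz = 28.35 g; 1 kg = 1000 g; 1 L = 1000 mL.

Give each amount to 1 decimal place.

all-purpose flour: 17.2 oz; buttermilk: 4875.0 mL; cornmeal: 20.6 oz; butter: 0.2 kg

Scaling factor: 52/16 = 13/4 = 3.25.
all-purpose flour: 150 g × 13/4 ÷ 28.35 g/oz ≈ 17.2 oz
buttermilk: 1.5 L × 13/4 × 1000 mL/L = 4875.0 mL
cornmeal: 180 g × 13/4 ÷ 28.35 g/oz ≈ 20.6 oz
butter: 0.25 cup × 13/4 × 227 g/cup ÷ 1000 g/kg ≈ 0.2 kg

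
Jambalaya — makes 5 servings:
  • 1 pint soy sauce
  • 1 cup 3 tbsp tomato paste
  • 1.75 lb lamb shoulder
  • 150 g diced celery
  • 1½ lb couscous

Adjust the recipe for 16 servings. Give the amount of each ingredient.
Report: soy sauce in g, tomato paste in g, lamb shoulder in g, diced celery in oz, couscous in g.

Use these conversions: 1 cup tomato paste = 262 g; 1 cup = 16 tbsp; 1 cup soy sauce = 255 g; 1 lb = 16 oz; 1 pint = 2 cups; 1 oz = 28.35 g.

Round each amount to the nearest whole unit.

Scaling factor: 16/5 = 3.2.
soy sauce: 1 pint × 16/5 × 2 cup/pint × 255 g/cup = 1632 g
tomato paste: (1 cup + 3 tbsp = 1.1875 cup) × 16/5 × 262 g/cup ≈ 996 g
lamb shoulder: 1.75 lb × 16/5 × 16 oz/lb × 28.35 g/oz ≈ 2540 g
diced celery: 150 g × 16/5 ÷ 28.35 g/oz ≈ 17 oz
couscous: 1.5 lb × 16/5 × 16 oz/lb × 28.35 g/oz ≈ 2177 g

soy sauce: 1632 g; tomato paste: 996 g; lamb shoulder: 2540 g; diced celery: 17 oz; couscous: 2177 g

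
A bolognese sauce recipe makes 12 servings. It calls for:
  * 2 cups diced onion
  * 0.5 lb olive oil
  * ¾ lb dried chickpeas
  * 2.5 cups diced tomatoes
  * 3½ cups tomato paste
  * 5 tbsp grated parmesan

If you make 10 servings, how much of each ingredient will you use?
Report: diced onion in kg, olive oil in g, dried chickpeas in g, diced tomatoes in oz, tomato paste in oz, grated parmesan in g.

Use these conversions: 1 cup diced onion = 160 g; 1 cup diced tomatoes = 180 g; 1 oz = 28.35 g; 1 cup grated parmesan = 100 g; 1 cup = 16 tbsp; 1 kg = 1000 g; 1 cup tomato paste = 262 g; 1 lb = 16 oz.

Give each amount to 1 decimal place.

diced onion: 0.3 kg; olive oil: 189.0 g; dried chickpeas: 283.5 g; diced tomatoes: 13.2 oz; tomato paste: 27.0 oz; grated parmesan: 26.0 g

Scaling factor: 10/12 = 5/6.
diced onion: 2 cup × 5/6 × 160 g/cup ÷ 1000 g/kg ≈ 0.3 kg
olive oil: 0.5 lb × 5/6 × 16 oz/lb × 28.35 g/oz = 189.0 g
dried chickpeas: 0.75 lb × 5/6 × 16 oz/lb × 28.35 g/oz = 283.5 g
diced tomatoes: 2.5 cup × 5/6 × 180 g/cup ÷ 28.35 g/oz ≈ 13.2 oz
tomato paste: 3.5 cup × 5/6 × 262 g/cup ÷ 28.35 g/oz ≈ 27.0 oz
grated parmesan: 5 tbsp × 5/6 ÷ 16 tbsp/cup × 100 g/cup ≈ 26.0 g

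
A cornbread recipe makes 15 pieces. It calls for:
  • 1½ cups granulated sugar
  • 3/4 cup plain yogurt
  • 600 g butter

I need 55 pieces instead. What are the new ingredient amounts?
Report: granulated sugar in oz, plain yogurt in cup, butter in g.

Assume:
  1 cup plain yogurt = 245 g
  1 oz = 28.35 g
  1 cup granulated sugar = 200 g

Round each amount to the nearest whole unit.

granulated sugar: 39 oz; plain yogurt: 3 cup; butter: 2200 g

Scaling factor: 55/15 = 11/3.
granulated sugar: 1.5 cup × 11/3 × 200 g/cup ÷ 28.35 g/oz ≈ 39 oz
plain yogurt: 0.75 cup × 11/3 ≈ 3 cup
butter: 600 g × 11/3 = 2200 g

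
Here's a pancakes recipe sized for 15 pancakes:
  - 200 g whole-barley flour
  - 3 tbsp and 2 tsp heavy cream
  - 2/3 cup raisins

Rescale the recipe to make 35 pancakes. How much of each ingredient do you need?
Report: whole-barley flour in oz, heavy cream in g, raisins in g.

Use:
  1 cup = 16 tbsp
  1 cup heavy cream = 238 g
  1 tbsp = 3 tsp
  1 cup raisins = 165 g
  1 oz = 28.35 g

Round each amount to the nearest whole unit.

Scaling factor: 35/15 = 7/3.
whole-barley flour: 200 g × 7/3 ÷ 28.35 g/oz ≈ 16 oz
heavy cream: (3 tbsp + 2 tsp = 11/3 tbsp) × 7/3 ÷ 16 tbsp/cup × 238 g/cup ≈ 127 g
raisins: 2/3 cup × 7/3 × 165 g/cup ≈ 257 g

whole-barley flour: 16 oz; heavy cream: 127 g; raisins: 257 g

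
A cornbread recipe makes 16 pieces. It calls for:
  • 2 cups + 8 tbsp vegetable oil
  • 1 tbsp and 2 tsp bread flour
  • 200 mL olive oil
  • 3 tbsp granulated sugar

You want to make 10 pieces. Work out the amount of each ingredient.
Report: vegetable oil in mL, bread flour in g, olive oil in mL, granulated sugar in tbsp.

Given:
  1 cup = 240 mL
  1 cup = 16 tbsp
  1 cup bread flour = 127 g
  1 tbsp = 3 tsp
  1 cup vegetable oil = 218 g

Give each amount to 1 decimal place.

vegetable oil: 375.0 mL; bread flour: 8.3 g; olive oil: 125.0 mL; granulated sugar: 1.9 tbsp

Scaling factor: 10/16 = 5/8 = 0.625.
vegetable oil: (2 cup + 8 tbsp = 2.5 cup) × 5/8 × 240 mL/cup = 375.0 mL
bread flour: (1 tbsp + 2 tsp = 5/3 tbsp) × 5/8 ÷ 16 tbsp/cup × 127 g/cup ≈ 8.3 g
olive oil: 200 mL × 5/8 = 125.0 mL
granulated sugar: 3 tbsp × 5/8 ≈ 1.9 tbsp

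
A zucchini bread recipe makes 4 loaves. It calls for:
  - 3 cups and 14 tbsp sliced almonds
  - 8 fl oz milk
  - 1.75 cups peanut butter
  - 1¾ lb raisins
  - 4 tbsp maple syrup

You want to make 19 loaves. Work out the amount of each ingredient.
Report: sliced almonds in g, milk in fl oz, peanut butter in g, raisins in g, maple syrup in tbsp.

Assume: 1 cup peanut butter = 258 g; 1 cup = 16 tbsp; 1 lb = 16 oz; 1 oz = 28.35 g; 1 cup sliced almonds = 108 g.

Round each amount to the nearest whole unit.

Scaling factor: 19/4 = 4.75.
sliced almonds: (3 cup + 14 tbsp = 3.875 cup) × 19/4 × 108 g/cup ≈ 1988 g
milk: 8 fl oz × 19/4 = 38 fl oz
peanut butter: 1.75 cup × 19/4 × 258 g/cup ≈ 2145 g
raisins: 1.75 lb × 19/4 × 16 oz/lb × 28.35 g/oz ≈ 3771 g
maple syrup: 4 tbsp × 19/4 = 19 tbsp

sliced almonds: 1988 g; milk: 38 fl oz; peanut butter: 2145 g; raisins: 3771 g; maple syrup: 19 tbsp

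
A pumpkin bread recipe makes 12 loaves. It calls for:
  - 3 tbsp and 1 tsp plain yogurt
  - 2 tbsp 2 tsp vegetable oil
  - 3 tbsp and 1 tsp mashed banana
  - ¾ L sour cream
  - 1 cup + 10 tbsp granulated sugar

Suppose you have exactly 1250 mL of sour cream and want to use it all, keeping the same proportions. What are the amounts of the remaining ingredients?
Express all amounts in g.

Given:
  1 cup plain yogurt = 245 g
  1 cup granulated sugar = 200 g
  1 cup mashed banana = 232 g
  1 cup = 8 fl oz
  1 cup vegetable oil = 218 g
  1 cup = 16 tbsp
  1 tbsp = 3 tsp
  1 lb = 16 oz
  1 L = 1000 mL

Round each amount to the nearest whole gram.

plain yogurt: 85 g; vegetable oil: 61 g; mashed banana: 81 g; granulated sugar: 542 g

The original recipe has 750 mL of sour cream, so the scaling factor is 1250 ÷ 750 = 5/3.
plain yogurt: (3 tbsp + 1 tsp = 10/3 tbsp) × 5/3 ÷ 16 tbsp/cup × 245 g/cup ≈ 85 g
vegetable oil: (2 tbsp + 2 tsp = 8/3 tbsp) × 5/3 ÷ 16 tbsp/cup × 218 g/cup ≈ 61 g
mashed banana: (3 tbsp + 1 tsp = 10/3 tbsp) × 5/3 ÷ 16 tbsp/cup × 232 g/cup ≈ 81 g
granulated sugar: (1 cup + 10 tbsp = 1.625 cup) × 5/3 × 200 g/cup ≈ 542 g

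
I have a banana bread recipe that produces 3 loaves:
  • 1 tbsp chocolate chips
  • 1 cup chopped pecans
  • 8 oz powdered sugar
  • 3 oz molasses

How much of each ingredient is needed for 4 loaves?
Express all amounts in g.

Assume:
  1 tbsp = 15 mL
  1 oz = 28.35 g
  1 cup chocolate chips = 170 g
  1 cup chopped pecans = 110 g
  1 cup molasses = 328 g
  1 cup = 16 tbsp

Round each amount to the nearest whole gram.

chocolate chips: 14 g; chopped pecans: 147 g; powdered sugar: 302 g; molasses: 113 g

Scaling factor: 4/3.
chocolate chips: 1 tbsp × 4/3 ÷ 16 tbsp/cup × 170 g/cup ≈ 14 g
chopped pecans: 1 cup × 4/3 × 110 g/cup ≈ 147 g
powdered sugar: 8 oz × 4/3 × 28.35 g/oz ≈ 302 g
molasses: 3 oz × 4/3 × 28.35 g/oz ≈ 113 g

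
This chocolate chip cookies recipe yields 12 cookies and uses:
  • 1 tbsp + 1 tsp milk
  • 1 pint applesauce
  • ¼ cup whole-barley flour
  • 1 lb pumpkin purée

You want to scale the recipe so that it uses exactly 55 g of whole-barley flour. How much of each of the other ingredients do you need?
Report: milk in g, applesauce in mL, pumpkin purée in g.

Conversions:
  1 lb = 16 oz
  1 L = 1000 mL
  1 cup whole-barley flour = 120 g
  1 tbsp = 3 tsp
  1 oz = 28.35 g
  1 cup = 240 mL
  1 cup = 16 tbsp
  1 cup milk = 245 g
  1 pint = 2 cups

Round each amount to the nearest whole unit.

The original recipe has 30 g of whole-barley flour, so the scaling factor is 55 ÷ 30 = 11/6.
milk: (1 tbsp + 1 tsp = 4/3 tbsp) × 11/6 ÷ 16 tbsp/cup × 245 g/cup ≈ 37 g
applesauce: 1 pint × 11/6 × 2 cup/pint × 240 mL/cup = 880 mL
pumpkin purée: 1 lb × 11/6 × 16 oz/lb × 28.35 g/oz ≈ 832 g

milk: 37 g; applesauce: 880 mL; pumpkin purée: 832 g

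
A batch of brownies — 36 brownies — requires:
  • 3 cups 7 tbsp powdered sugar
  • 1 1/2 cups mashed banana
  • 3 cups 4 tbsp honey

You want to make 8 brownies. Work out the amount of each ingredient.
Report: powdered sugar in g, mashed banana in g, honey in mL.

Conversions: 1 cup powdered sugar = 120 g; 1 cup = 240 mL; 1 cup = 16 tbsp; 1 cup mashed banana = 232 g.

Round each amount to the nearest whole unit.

powdered sugar: 92 g; mashed banana: 77 g; honey: 173 mL

Scaling factor: 8/36 = 2/9.
powdered sugar: (3 cup + 7 tbsp = 3.4375 cup) × 2/9 × 120 g/cup ≈ 92 g
mashed banana: 1.5 cup × 2/9 × 232 g/cup ≈ 77 g
honey: (3 cup + 4 tbsp = 3.25 cup) × 2/9 × 240 mL/cup ≈ 173 mL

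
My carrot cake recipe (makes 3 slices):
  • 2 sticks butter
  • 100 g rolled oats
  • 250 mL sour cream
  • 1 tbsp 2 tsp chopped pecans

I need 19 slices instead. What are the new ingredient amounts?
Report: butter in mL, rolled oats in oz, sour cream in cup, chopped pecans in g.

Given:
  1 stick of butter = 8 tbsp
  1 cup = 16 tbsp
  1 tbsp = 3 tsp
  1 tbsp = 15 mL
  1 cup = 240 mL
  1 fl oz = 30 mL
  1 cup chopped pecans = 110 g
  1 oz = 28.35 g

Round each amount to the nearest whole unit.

Scaling factor: 19/3.
butter: 2 stick × 19/3 × 8 tbsp/stick × 15 mL/tbsp = 1520 mL
rolled oats: 100 g × 19/3 ÷ 28.35 g/oz ≈ 22 oz
sour cream: 250 mL × 19/3 ÷ 240 mL/cup ≈ 7 cup
chopped pecans: (1 tbsp + 2 tsp = 5/3 tbsp) × 19/3 ÷ 16 tbsp/cup × 110 g/cup ≈ 73 g

butter: 1520 mL; rolled oats: 22 oz; sour cream: 7 cup; chopped pecans: 73 g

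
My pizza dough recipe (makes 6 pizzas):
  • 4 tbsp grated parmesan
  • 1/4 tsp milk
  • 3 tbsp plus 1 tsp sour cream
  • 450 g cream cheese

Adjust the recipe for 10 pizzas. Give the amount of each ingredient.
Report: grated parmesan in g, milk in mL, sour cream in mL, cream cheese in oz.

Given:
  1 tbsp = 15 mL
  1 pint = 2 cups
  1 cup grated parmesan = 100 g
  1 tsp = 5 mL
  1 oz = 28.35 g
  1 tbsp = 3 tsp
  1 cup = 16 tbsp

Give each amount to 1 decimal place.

grated parmesan: 41.7 g; milk: 2.1 mL; sour cream: 83.3 mL; cream cheese: 26.5 oz

Scaling factor: 10/6 = 5/3.
grated parmesan: 4 tbsp × 5/3 ÷ 16 tbsp/cup × 100 g/cup ≈ 41.7 g
milk: 0.25 tsp × 5/3 × 5 mL/tsp ≈ 2.1 mL
sour cream: (3 tbsp + 1 tsp = 10/3 tbsp) × 5/3 × 15 mL/tbsp ≈ 83.3 mL
cream cheese: 450 g × 5/3 ÷ 28.35 g/oz ≈ 26.5 oz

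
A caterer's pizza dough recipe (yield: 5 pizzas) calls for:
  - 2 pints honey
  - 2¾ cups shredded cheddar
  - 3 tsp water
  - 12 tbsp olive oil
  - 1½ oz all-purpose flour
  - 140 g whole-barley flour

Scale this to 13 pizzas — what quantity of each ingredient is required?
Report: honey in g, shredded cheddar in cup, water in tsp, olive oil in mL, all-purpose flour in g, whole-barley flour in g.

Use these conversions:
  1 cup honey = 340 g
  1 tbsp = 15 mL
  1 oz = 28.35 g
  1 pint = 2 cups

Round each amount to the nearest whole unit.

Scaling factor: 13/5 = 2.6.
honey: 2 pint × 13/5 × 2 cup/pint × 340 g/cup = 3536 g
shredded cheddar: 2.75 cup × 13/5 ≈ 7 cup
water: 3 tsp × 13/5 ≈ 8 tsp
olive oil: 12 tbsp × 13/5 × 15 mL/tbsp = 468 mL
all-purpose flour: 1.5 oz × 13/5 × 28.35 g/oz ≈ 111 g
whole-barley flour: 140 g × 13/5 = 364 g

honey: 3536 g; shredded cheddar: 7 cup; water: 8 tsp; olive oil: 468 mL; all-purpose flour: 111 g; whole-barley flour: 364 g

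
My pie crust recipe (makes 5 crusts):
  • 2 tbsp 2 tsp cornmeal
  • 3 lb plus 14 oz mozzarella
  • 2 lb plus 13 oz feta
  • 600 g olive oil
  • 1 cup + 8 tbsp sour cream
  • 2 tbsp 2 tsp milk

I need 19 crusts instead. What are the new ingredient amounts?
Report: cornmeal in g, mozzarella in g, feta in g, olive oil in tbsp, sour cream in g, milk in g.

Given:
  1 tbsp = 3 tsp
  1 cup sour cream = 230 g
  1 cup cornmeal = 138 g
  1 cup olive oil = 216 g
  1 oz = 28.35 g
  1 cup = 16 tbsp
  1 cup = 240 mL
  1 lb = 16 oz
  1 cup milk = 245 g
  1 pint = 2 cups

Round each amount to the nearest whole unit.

cornmeal: 87 g; mozzarella: 6679 g; feta: 4848 g; olive oil: 169 tbsp; sour cream: 1311 g; milk: 155 g

Scaling factor: 19/5 = 3.8.
cornmeal: (2 tbsp + 2 tsp = 8/3 tbsp) × 19/5 ÷ 16 tbsp/cup × 138 g/cup ≈ 87 g
mozzarella: (3 lb + 14 oz = 3.875 lb) × 19/5 × 16 oz/lb × 28.35 g/oz ≈ 6679 g
feta: (2 lb + 13 oz = 2.8125 lb) × 19/5 × 16 oz/lb × 28.35 g/oz ≈ 4848 g
olive oil: 600 g × 19/5 ÷ 216 g/cup × 16 tbsp/cup ≈ 169 tbsp
sour cream: (1 cup + 8 tbsp = 1.5 cup) × 19/5 × 230 g/cup = 1311 g
milk: (2 tbsp + 2 tsp = 8/3 tbsp) × 19/5 ÷ 16 tbsp/cup × 245 g/cup ≈ 155 g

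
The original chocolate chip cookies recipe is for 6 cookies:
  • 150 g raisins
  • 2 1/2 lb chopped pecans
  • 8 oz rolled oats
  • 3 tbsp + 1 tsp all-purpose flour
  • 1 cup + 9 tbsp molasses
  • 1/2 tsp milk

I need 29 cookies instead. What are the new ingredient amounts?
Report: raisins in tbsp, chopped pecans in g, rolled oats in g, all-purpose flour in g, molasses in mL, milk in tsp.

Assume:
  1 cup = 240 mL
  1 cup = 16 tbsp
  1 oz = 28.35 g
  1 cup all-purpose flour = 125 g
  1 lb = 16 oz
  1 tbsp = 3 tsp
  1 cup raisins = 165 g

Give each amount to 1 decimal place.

raisins: 70.3 tbsp; chopped pecans: 5481.0 g; rolled oats: 1096.2 g; all-purpose flour: 125.9 g; molasses: 1812.5 mL; milk: 2.4 tsp

Scaling factor: 29/6.
raisins: 150 g × 29/6 ÷ 165 g/cup × 16 tbsp/cup ≈ 70.3 tbsp
chopped pecans: 2.5 lb × 29/6 × 16 oz/lb × 28.35 g/oz = 5481.0 g
rolled oats: 8 oz × 29/6 × 28.35 g/oz = 1096.2 g
all-purpose flour: (3 tbsp + 1 tsp = 10/3 tbsp) × 29/6 ÷ 16 tbsp/cup × 125 g/cup ≈ 125.9 g
molasses: (1 cup + 9 tbsp = 1.5625 cup) × 29/6 × 240 mL/cup = 1812.5 mL
milk: 0.5 tsp × 29/6 ≈ 2.4 tsp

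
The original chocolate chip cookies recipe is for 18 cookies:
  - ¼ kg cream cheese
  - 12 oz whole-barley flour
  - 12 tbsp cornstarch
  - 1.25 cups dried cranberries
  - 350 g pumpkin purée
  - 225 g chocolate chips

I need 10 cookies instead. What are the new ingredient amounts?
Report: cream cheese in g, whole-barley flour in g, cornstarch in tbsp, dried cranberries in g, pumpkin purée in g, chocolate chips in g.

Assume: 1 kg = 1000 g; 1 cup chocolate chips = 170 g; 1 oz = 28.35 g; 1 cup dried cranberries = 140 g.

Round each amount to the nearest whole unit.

Scaling factor: 10/18 = 5/9.
cream cheese: 0.25 kg × 5/9 × 1000 g/kg ≈ 139 g
whole-barley flour: 12 oz × 5/9 × 28.35 g/oz = 189 g
cornstarch: 12 tbsp × 5/9 ≈ 7 tbsp
dried cranberries: 1.25 cup × 5/9 × 140 g/cup ≈ 97 g
pumpkin purée: 350 g × 5/9 ≈ 194 g
chocolate chips: 225 g × 5/9 = 125 g

cream cheese: 139 g; whole-barley flour: 189 g; cornstarch: 7 tbsp; dried cranberries: 97 g; pumpkin purée: 194 g; chocolate chips: 125 g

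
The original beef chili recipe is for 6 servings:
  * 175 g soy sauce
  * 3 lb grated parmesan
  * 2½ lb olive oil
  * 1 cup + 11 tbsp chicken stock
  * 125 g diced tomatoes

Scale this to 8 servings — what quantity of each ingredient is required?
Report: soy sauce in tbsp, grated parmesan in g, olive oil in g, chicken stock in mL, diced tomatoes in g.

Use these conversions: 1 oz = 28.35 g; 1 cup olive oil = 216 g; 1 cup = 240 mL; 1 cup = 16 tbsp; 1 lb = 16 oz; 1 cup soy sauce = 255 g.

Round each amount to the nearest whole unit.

soy sauce: 15 tbsp; grated parmesan: 1814 g; olive oil: 1512 g; chicken stock: 540 mL; diced tomatoes: 167 g

Scaling factor: 8/6 = 4/3.
soy sauce: 175 g × 4/3 ÷ 255 g/cup × 16 tbsp/cup ≈ 15 tbsp
grated parmesan: 3 lb × 4/3 × 16 oz/lb × 28.35 g/oz ≈ 1814 g
olive oil: 2.5 lb × 4/3 × 16 oz/lb × 28.35 g/oz = 1512 g
chicken stock: (1 cup + 11 tbsp = 1.6875 cup) × 4/3 × 240 mL/cup = 540 mL
diced tomatoes: 125 g × 4/3 ≈ 167 g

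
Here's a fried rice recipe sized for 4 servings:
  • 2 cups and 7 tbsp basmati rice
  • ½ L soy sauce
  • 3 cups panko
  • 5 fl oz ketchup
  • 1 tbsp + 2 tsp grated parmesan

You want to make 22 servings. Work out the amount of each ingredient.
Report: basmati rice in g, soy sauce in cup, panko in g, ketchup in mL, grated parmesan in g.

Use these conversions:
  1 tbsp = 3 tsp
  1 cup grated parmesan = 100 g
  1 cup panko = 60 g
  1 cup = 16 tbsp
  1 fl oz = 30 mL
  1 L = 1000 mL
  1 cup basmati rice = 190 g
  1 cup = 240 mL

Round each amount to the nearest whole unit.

Scaling factor: 22/4 = 11/2 = 5.5.
basmati rice: (2 cup + 7 tbsp = 2.4375 cup) × 11/2 × 190 g/cup ≈ 2547 g
soy sauce: 0.5 L × 11/2 × 1000 mL/L ÷ 240 mL/cup ≈ 11 cup
panko: 3 cup × 11/2 × 60 g/cup = 990 g
ketchup: 5 fl oz × 11/2 × 30 mL/fl oz = 825 mL
grated parmesan: (1 tbsp + 2 tsp = 5/3 tbsp) × 11/2 ÷ 16 tbsp/cup × 100 g/cup ≈ 57 g

basmati rice: 2547 g; soy sauce: 11 cup; panko: 990 g; ketchup: 825 mL; grated parmesan: 57 g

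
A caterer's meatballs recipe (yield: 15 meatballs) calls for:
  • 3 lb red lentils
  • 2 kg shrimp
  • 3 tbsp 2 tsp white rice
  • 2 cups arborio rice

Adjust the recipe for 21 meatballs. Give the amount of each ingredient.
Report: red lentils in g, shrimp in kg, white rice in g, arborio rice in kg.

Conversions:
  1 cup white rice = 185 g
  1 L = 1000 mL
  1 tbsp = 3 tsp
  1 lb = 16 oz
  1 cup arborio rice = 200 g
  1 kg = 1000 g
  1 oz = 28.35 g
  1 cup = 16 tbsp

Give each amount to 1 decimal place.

Scaling factor: 21/15 = 7/5 = 1.4.
red lentils: 3 lb × 7/5 × 16 oz/lb × 28.35 g/oz ≈ 1905.1 g
shrimp: 2 kg × 7/5 = 2.8 kg
white rice: (3 tbsp + 2 tsp = 11/3 tbsp) × 7/5 ÷ 16 tbsp/cup × 185 g/cup ≈ 59.4 g
arborio rice: 2 cup × 7/5 × 200 g/cup ÷ 1000 g/kg ≈ 0.6 kg

red lentils: 1905.1 g; shrimp: 2.8 kg; white rice: 59.4 g; arborio rice: 0.6 kg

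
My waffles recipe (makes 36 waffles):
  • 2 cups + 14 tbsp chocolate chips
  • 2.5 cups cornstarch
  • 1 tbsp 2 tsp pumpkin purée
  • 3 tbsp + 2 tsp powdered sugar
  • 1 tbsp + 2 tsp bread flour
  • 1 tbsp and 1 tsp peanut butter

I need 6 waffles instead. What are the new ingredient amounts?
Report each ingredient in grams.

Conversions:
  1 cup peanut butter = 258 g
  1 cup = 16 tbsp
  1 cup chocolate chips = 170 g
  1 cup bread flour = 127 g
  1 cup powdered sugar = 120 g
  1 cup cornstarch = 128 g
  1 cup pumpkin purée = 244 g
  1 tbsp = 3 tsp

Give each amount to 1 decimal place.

chocolate chips: 81.5 g; cornstarch: 53.3 g; pumpkin purée: 4.2 g; powdered sugar: 4.6 g; bread flour: 2.2 g; peanut butter: 3.6 g

Scaling factor: 6/36 = 1/6.
chocolate chips: (2 cup + 14 tbsp = 2.875 cup) × 1/6 × 170 g/cup ≈ 81.5 g
cornstarch: 2.5 cup × 1/6 × 128 g/cup ≈ 53.3 g
pumpkin purée: (1 tbsp + 2 tsp = 5/3 tbsp) × 1/6 ÷ 16 tbsp/cup × 244 g/cup ≈ 4.2 g
powdered sugar: (3 tbsp + 2 tsp = 11/3 tbsp) × 1/6 ÷ 16 tbsp/cup × 120 g/cup ≈ 4.6 g
bread flour: (1 tbsp + 2 tsp = 5/3 tbsp) × 1/6 ÷ 16 tbsp/cup × 127 g/cup ≈ 2.2 g
peanut butter: (1 tbsp + 1 tsp = 4/3 tbsp) × 1/6 ÷ 16 tbsp/cup × 258 g/cup ≈ 3.6 g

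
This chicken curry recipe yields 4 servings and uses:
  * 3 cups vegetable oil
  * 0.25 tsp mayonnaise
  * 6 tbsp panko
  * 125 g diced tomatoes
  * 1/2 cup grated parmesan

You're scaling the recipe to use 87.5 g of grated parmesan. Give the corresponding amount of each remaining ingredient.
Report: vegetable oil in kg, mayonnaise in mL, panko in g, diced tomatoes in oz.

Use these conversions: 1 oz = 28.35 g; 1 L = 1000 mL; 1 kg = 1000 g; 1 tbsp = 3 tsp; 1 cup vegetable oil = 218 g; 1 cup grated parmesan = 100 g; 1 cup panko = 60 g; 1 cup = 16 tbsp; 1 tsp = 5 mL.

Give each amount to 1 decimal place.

The original recipe has 50 g of grated parmesan, so the scaling factor is 87.5 ÷ 50 = 7/4 = 1.75.
vegetable oil: 3 cup × 7/4 × 218 g/cup ÷ 1000 g/kg ≈ 1.1 kg
mayonnaise: 0.25 tsp × 7/4 × 5 mL/tsp ≈ 2.2 mL
panko: 6 tbsp × 7/4 ÷ 16 tbsp/cup × 60 g/cup ≈ 39.4 g
diced tomatoes: 125 g × 7/4 ÷ 28.35 g/oz ≈ 7.7 oz

vegetable oil: 1.1 kg; mayonnaise: 2.2 mL; panko: 39.4 g; diced tomatoes: 7.7 oz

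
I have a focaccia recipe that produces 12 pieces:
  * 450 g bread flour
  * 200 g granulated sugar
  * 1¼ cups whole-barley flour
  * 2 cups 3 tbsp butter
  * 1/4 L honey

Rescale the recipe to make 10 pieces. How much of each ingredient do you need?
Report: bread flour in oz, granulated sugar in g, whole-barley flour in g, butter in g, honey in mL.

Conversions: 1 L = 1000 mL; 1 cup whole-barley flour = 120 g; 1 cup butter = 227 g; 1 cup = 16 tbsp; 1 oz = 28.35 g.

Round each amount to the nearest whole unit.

Scaling factor: 10/12 = 5/6.
bread flour: 450 g × 5/6 ÷ 28.35 g/oz ≈ 13 oz
granulated sugar: 200 g × 5/6 ≈ 167 g
whole-barley flour: 1.25 cup × 5/6 × 120 g/cup = 125 g
butter: (2 cup + 3 tbsp = 2.1875 cup) × 5/6 × 227 g/cup ≈ 414 g
honey: 0.25 L × 5/6 × 1000 mL/L ≈ 208 mL

bread flour: 13 oz; granulated sugar: 167 g; whole-barley flour: 125 g; butter: 414 g; honey: 208 mL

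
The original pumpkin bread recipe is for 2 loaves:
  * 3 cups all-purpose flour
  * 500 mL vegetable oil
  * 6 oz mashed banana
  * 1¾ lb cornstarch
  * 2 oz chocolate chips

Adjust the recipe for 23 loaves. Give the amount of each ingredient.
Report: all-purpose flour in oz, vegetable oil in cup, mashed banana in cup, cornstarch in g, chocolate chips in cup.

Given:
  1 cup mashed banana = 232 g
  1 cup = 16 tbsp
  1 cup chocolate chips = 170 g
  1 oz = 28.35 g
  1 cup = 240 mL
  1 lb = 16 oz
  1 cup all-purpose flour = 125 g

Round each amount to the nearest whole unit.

Scaling factor: 23/2 = 11.5.
all-purpose flour: 3 cup × 23/2 × 125 g/cup ÷ 28.35 g/oz ≈ 152 oz
vegetable oil: 500 mL × 23/2 ÷ 240 mL/cup ≈ 24 cup
mashed banana: 6 oz × 23/2 × 28.35 g/oz ÷ 232 g/cup ≈ 8 cup
cornstarch: 1.75 lb × 23/2 × 16 oz/lb × 28.35 g/oz ≈ 9129 g
chocolate chips: 2 oz × 23/2 × 28.35 g/oz ÷ 170 g/cup ≈ 4 cup

all-purpose flour: 152 oz; vegetable oil: 24 cup; mashed banana: 8 cup; cornstarch: 9129 g; chocolate chips: 4 cup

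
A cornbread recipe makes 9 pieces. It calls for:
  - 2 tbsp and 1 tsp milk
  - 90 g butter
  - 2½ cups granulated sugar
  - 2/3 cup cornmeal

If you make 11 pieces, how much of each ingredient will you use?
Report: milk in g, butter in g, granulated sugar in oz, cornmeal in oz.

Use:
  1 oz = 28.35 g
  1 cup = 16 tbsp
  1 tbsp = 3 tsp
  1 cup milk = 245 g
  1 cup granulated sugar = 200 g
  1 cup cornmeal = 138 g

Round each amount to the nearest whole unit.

Scaling factor: 11/9.
milk: (2 tbsp + 1 tsp = 7/3 tbsp) × 11/9 ÷ 16 tbsp/cup × 245 g/cup ≈ 44 g
butter: 90 g × 11/9 = 110 g
granulated sugar: 2.5 cup × 11/9 × 200 g/cup ÷ 28.35 g/oz ≈ 22 oz
cornmeal: 2/3 cup × 11/9 × 138 g/cup ÷ 28.35 g/oz ≈ 4 oz

milk: 44 g; butter: 110 g; granulated sugar: 22 oz; cornmeal: 4 oz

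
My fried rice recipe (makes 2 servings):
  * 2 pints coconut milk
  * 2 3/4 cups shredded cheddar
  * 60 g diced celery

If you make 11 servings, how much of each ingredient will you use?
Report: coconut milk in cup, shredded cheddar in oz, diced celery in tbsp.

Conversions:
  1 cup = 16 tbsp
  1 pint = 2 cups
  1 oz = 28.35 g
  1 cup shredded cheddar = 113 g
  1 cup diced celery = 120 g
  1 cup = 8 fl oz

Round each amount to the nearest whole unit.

Scaling factor: 11/2 = 5.5.
coconut milk: 2 pint × 11/2 × 2 cup/pint = 22 cup
shredded cheddar: 2.75 cup × 11/2 × 113 g/cup ÷ 28.35 g/oz ≈ 60 oz
diced celery: 60 g × 11/2 ÷ 120 g/cup × 16 tbsp/cup = 44 tbsp

coconut milk: 22 cup; shredded cheddar: 60 oz; diced celery: 44 tbsp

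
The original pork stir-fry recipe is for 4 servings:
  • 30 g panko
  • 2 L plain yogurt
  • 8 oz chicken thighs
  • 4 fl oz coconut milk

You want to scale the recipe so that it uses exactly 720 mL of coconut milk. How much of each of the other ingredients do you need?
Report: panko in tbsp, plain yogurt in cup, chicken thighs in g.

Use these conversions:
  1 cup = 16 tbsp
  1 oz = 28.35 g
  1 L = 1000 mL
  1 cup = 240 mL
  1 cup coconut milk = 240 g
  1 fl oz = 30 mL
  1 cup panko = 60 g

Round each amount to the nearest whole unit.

The original recipe has 120 mL of coconut milk, so the scaling factor is 720 ÷ 120 = 6.
panko: 30 g × 6 ÷ 60 g/cup × 16 tbsp/cup = 48 tbsp
plain yogurt: 2 L × 6 × 1000 mL/L ÷ 240 mL/cup = 50 cup
chicken thighs: 8 oz × 6 × 28.35 g/oz ≈ 1361 g

panko: 48 tbsp; plain yogurt: 50 cup; chicken thighs: 1361 g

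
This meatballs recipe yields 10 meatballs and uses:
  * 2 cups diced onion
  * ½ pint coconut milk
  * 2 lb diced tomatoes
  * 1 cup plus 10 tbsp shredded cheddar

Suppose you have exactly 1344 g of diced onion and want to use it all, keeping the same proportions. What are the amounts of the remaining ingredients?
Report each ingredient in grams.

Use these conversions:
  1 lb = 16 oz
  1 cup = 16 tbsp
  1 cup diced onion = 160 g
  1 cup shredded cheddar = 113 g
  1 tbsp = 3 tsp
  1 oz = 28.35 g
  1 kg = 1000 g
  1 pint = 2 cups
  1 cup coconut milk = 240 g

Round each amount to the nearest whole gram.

coconut milk: 1008 g; diced tomatoes: 3810 g; shredded cheddar: 771 g

The original recipe has 320 g of diced onion, so the scaling factor is 1344 ÷ 320 = 21/5 = 4.2.
coconut milk: 0.5 pint × 21/5 × 2 cup/pint × 240 g/cup = 1008 g
diced tomatoes: 2 lb × 21/5 × 16 oz/lb × 28.35 g/oz ≈ 3810 g
shredded cheddar: (1 cup + 10 tbsp = 1.625 cup) × 21/5 × 113 g/cup ≈ 771 g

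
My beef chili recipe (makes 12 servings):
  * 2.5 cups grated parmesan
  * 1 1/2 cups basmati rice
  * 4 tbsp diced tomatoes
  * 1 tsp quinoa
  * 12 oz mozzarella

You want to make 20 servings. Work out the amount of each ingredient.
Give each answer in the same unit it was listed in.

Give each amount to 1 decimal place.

grated parmesan: 4.2 cup; basmati rice: 2.5 cup; diced tomatoes: 6.7 tbsp; quinoa: 1.7 tsp; mozzarella: 20.0 oz

Scaling factor: 20/12 = 5/3.
grated parmesan: 2.5 cup × 5/3 ≈ 4.2 cup
basmati rice: 1.5 cup × 5/3 = 2.5 cup
diced tomatoes: 4 tbsp × 5/3 ≈ 6.7 tbsp
quinoa: 1 tsp × 5/3 ≈ 1.7 tsp
mozzarella: 12 oz × 5/3 = 20.0 oz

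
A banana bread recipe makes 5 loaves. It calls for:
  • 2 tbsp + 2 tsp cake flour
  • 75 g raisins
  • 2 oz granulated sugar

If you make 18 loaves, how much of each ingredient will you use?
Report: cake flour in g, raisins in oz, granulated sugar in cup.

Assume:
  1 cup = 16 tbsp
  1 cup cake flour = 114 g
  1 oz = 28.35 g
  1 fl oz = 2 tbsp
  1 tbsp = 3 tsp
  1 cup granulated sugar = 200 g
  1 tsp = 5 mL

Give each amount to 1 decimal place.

Scaling factor: 18/5 = 3.6.
cake flour: (2 tbsp + 2 tsp = 8/3 tbsp) × 18/5 ÷ 16 tbsp/cup × 114 g/cup = 68.4 g
raisins: 75 g × 18/5 ÷ 28.35 g/oz ≈ 9.5 oz
granulated sugar: 2 oz × 18/5 × 28.35 g/oz ÷ 200 g/cup ≈ 1.0 cup

cake flour: 68.4 g; raisins: 9.5 oz; granulated sugar: 1.0 cup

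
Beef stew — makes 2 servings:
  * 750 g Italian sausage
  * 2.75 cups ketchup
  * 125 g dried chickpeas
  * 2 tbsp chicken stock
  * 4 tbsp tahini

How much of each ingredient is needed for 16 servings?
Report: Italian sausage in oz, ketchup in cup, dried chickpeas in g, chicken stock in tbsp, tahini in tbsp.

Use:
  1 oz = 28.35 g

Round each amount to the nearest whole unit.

Scaling factor: 16/2 = 8.
Italian sausage: 750 g × 8 ÷ 28.35 g/oz ≈ 212 oz
ketchup: 2.75 cup × 8 = 22 cup
dried chickpeas: 125 g × 8 = 1000 g
chicken stock: 2 tbsp × 8 = 16 tbsp
tahini: 4 tbsp × 8 = 32 tbsp

Italian sausage: 212 oz; ketchup: 22 cup; dried chickpeas: 1000 g; chicken stock: 16 tbsp; tahini: 32 tbsp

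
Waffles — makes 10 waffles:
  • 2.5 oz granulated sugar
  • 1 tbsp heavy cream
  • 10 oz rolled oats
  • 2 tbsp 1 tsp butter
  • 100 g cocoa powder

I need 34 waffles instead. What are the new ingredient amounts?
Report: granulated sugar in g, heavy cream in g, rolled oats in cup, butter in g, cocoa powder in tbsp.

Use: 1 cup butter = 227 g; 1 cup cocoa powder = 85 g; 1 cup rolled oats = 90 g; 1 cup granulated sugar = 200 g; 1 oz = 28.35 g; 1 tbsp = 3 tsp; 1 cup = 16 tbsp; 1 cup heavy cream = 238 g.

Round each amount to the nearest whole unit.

Scaling factor: 34/10 = 17/5 = 3.4.
granulated sugar: 2.5 oz × 17/5 × 28.35 g/oz ≈ 241 g
heavy cream: 1 tbsp × 17/5 ÷ 16 tbsp/cup × 238 g/cup ≈ 51 g
rolled oats: 10 oz × 17/5 × 28.35 g/oz ÷ 90 g/cup ≈ 11 cup
butter: (2 tbsp + 1 tsp = 7/3 tbsp) × 17/5 ÷ 16 tbsp/cup × 227 g/cup ≈ 113 g
cocoa powder: 100 g × 17/5 ÷ 85 g/cup × 16 tbsp/cup = 64 tbsp

granulated sugar: 241 g; heavy cream: 51 g; rolled oats: 11 cup; butter: 113 g; cocoa powder: 64 tbsp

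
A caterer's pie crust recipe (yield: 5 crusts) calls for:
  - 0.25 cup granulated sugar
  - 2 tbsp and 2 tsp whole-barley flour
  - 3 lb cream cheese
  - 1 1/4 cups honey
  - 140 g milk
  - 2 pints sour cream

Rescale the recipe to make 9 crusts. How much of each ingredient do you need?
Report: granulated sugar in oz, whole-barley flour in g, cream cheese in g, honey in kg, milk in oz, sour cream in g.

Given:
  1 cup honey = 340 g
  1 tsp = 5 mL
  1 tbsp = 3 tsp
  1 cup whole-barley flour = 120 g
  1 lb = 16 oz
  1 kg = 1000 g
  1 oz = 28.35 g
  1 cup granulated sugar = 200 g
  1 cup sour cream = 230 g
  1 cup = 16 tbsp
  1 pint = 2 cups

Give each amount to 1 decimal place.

Scaling factor: 9/5 = 1.8.
granulated sugar: 0.25 cup × 9/5 × 200 g/cup ÷ 28.35 g/oz ≈ 3.2 oz
whole-barley flour: (2 tbsp + 2 tsp = 8/3 tbsp) × 9/5 ÷ 16 tbsp/cup × 120 g/cup = 36.0 g
cream cheese: 3 lb × 9/5 × 16 oz/lb × 28.35 g/oz ≈ 2449.4 g
honey: 1.25 cup × 9/5 × 340 g/cup ÷ 1000 g/kg ≈ 0.8 kg
milk: 140 g × 9/5 ÷ 28.35 g/oz ≈ 8.9 oz
sour cream: 2 pint × 9/5 × 2 cup/pint × 230 g/cup = 1656.0 g

granulated sugar: 3.2 oz; whole-barley flour: 36.0 g; cream cheese: 2449.4 g; honey: 0.8 kg; milk: 8.9 oz; sour cream: 1656.0 g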